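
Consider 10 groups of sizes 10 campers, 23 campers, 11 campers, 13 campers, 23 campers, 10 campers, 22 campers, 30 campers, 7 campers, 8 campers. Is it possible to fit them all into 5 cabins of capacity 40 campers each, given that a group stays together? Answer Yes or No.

A valid assignment using 5 cabins:
  cabin 1: 30 + 10 = 40
  cabin 2: 23 + 13 = 36
  cabin 3: 23 + 11 = 34
  cabin 4: 22 + 10 + 8 = 40
  cabin 5: 7 = 7
Every load is within 40 campers, so 5 cabins suffice.

Yes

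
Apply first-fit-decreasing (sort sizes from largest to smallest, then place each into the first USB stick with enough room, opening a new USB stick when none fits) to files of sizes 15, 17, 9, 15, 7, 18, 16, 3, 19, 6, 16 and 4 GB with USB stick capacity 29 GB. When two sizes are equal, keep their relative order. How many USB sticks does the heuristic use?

Sorted descending: 19, 18, 17, 16, 16, 15, 15, 9, 7, 6, 4, 3.
  19 → USB stick 1 (new)  [load 19/29]
  18 → USB stick 2 (new)  [load 18/29]
  17 → USB stick 3 (new)  [load 17/29]
  16 → USB stick 4 (new)  [load 16/29]
  16 → USB stick 5 (new)  [load 16/29]
  15 → USB stick 6 (new)  [load 15/29]
  15 → USB stick 7 (new)  [load 15/29]
  9 → USB stick 1  [load 28/29]
  7 → USB stick 2  [load 25/29]
  6 → USB stick 3  [load 23/29]
  4 → USB stick 2  [load 29/29]
  3 → USB stick 3  [load 26/29]
7 USB sticks opened.

7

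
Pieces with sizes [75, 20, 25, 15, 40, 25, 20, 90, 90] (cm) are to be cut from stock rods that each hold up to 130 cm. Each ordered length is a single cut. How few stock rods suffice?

Total = 90 + 90 + 75 + 40 + 25 + 25 + 20 + 20 + 15 = 400 cm.
Lower bound: ⌈400/130⌉ = 4 stock rods.
A packing using 4 stock rods:
  stock rod 1: 90 + 40 = 130
  stock rod 2: 90 + 25 + 15 = 130
  stock rod 3: 75 + 25 + 20 = 120
  stock rod 4: 20 = 20
This matches the lower bound, so 4 is optimal.

4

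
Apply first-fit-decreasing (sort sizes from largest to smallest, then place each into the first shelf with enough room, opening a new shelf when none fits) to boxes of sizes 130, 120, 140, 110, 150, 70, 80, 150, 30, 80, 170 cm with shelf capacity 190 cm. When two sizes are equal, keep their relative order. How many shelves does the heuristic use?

8

Sorted descending: 170, 150, 150, 140, 130, 120, 110, 80, 80, 70, 30.
  170 → shelf 1 (new)  [load 170/190]
  150 → shelf 2 (new)  [load 150/190]
  150 → shelf 3 (new)  [load 150/190]
  140 → shelf 4 (new)  [load 140/190]
  130 → shelf 5 (new)  [load 130/190]
  120 → shelf 6 (new)  [load 120/190]
  110 → shelf 7 (new)  [load 110/190]
  80 → shelf 7  [load 190/190]
  80 → shelf 8 (new)  [load 80/190]
  70 → shelf 6  [load 190/190]
  30 → shelf 2  [load 180/190]
8 shelves opened.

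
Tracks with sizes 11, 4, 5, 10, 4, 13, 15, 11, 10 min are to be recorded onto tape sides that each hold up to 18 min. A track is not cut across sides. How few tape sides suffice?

6

Total = 15 + 13 + 11 + 11 + 10 + 10 + 5 + 4 + 4 = 83 min.
Lower bound: ⌈83/18⌉ = 5 tape sides.
Also, 6 tracks each exceed 9 min, and no two of those can share a side, so at least 6 tape sides are needed.
A packing using 6 tape sides:
  side 1: 15 = 15
  side 2: 13 + 5 = 18
  side 3: 11 + 4 = 15
  side 4: 11 + 4 = 15
  side 5: 10 = 10
  side 6: 10 = 10
This matches the lower bound, so 6 is optimal.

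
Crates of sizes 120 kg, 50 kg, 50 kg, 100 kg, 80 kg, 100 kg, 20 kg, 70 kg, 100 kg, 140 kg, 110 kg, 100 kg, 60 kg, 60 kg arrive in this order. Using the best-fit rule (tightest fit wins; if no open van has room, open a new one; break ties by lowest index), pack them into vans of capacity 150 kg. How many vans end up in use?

  120 → van 1 (new)  [load 120/150]
  50 → van 2 (new)  [load 50/150]
  50 → van 2  [load 100/150]
  100 → van 3 (new)  [load 100/150]
  80 → van 4 (new)  [load 80/150]
  100 → van 5 (new)  [load 100/150]
  20 → van 1  [load 140/150]
  70 → van 4  [load 150/150]
  100 → van 6 (new)  [load 100/150]
  140 → van 7 (new)  [load 140/150]
  110 → van 8 (new)  [load 110/150]
  100 → van 9 (new)  [load 100/150]
  60 → van 10 (new)  [load 60/150]
  60 → van 10  [load 120/150]
10 vans opened.

10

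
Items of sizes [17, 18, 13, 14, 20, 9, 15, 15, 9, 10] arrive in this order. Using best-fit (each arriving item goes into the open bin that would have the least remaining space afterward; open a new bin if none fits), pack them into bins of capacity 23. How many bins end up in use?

8

  17 → bin 1 (new)  [load 17/23]
  18 → bin 2 (new)  [load 18/23]
  13 → bin 3 (new)  [load 13/23]
  14 → bin 4 (new)  [load 14/23]
  20 → bin 5 (new)  [load 20/23]
  9 → bin 4  [load 23/23]
  15 → bin 6 (new)  [load 15/23]
  15 → bin 7 (new)  [load 15/23]
  9 → bin 3  [load 22/23]
  10 → bin 8 (new)  [load 10/23]
8 bins opened.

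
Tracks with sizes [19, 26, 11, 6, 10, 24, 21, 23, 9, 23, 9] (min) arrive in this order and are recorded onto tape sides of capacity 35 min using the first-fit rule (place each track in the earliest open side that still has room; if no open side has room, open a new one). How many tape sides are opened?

  19 → side 1 (new)  [load 19/35]
  26 → side 2 (new)  [load 26/35]
  11 → side 1  [load 30/35]
  6 → side 2  [load 32/35]
  10 → side 3 (new)  [load 10/35]
  24 → side 3  [load 34/35]
  21 → side 4 (new)  [load 21/35]
  23 → side 5 (new)  [load 23/35]
  9 → side 4  [load 30/35]
  23 → side 6 (new)  [load 23/35]
  9 → side 5  [load 32/35]
6 tape sides opened.

6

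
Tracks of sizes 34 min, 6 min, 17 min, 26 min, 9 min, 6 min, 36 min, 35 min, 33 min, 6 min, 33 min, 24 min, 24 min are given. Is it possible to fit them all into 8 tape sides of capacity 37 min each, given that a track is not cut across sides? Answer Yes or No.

No

Total = 289 min; ⌈289/37⌉ = 8.
The bound of 8 does not rule out 8, but exhaustive search shows no assignment into 8 tape sides of capacity 37 min exists — the minimum is 9.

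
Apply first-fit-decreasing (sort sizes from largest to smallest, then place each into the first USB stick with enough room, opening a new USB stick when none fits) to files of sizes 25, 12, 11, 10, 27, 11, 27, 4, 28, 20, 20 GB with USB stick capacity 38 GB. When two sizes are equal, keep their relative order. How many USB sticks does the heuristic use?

Sorted descending: 28, 27, 27, 25, 20, 20, 12, 11, 11, 10, 4.
  28 → USB stick 1 (new)  [load 28/38]
  27 → USB stick 2 (new)  [load 27/38]
  27 → USB stick 3 (new)  [load 27/38]
  25 → USB stick 4 (new)  [load 25/38]
  20 → USB stick 5 (new)  [load 20/38]
  20 → USB stick 6 (new)  [load 20/38]
  12 → USB stick 4  [load 37/38]
  11 → USB stick 2  [load 38/38]
  11 → USB stick 3  [load 38/38]
  10 → USB stick 1  [load 38/38]
  4 → USB stick 5  [load 24/38]
6 USB sticks opened.

6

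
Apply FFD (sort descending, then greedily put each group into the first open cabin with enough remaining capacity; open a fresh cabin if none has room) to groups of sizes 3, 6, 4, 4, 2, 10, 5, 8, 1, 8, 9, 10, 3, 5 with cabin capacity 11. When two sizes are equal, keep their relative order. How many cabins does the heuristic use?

Sorted descending: 10, 10, 9, 8, 8, 6, 5, 5, 4, 4, 3, 3, 2, 1.
  10 → cabin 1 (new)  [load 10/11]
  10 → cabin 2 (new)  [load 10/11]
  9 → cabin 3 (new)  [load 9/11]
  8 → cabin 4 (new)  [load 8/11]
  8 → cabin 5 (new)  [load 8/11]
  6 → cabin 6 (new)  [load 6/11]
  5 → cabin 6  [load 11/11]
  5 → cabin 7 (new)  [load 5/11]
  4 → cabin 7  [load 9/11]
  4 → cabin 8 (new)  [load 4/11]
  3 → cabin 4  [load 11/11]
  3 → cabin 5  [load 11/11]
  2 → cabin 3  [load 11/11]
  1 → cabin 1  [load 11/11]
8 cabins opened.

8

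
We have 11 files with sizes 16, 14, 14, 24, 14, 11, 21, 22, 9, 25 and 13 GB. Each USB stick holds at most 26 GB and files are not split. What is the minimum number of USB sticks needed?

9

Total = 25 + 24 + 22 + 21 + 16 + 14 + 14 + 14 + 13 + 11 + 9 = 183 GB.
Lower bound: ⌈183/26⌉ = 8 USB sticks.
A packing using 9 USB sticks:
  USB stick 1: 25 = 25
  USB stick 2: 24 = 24
  USB stick 3: 22 = 22
  USB stick 4: 21 = 21
  USB stick 5: 16 + 9 = 25
  USB stick 6: 14 + 11 = 25
  USB stick 7: 14 = 14
  USB stick 8: 14 = 14
  USB stick 9: 13 = 13
No arrangement into 8 USB sticks stays within capacity, so 9 is optimal.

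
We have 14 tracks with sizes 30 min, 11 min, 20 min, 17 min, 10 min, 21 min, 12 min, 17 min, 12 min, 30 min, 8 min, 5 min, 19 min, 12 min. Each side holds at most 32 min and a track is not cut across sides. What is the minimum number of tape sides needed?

Total = 30 + 30 + 21 + 20 + 19 + 17 + 17 + 12 + 12 + 12 + 11 + 10 + 8 + 5 = 224 min.
Lower bound: ⌈224/32⌉ = 7 tape sides.
A packing using 8 tape sides:
  side 1: 30 = 30
  side 2: 30 = 30
  side 3: 21 + 11 = 32
  side 4: 20 + 12 = 32
  side 5: 19 + 12 = 31
  side 6: 17 + 12 = 29
  side 7: 17 + 10 + 5 = 32
  side 8: 8 = 8
No arrangement into 7 tape sides stays within capacity, so 8 is optimal.

8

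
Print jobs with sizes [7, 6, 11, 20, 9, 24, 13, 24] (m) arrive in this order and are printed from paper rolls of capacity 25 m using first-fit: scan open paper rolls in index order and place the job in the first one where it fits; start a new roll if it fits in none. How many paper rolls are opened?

  7 → roll 1 (new)  [load 7/25]
  6 → roll 1  [load 13/25]
  11 → roll 1  [load 24/25]
  20 → roll 2 (new)  [load 20/25]
  9 → roll 3 (new)  [load 9/25]
  24 → roll 4 (new)  [load 24/25]
  13 → roll 3  [load 22/25]
  24 → roll 5 (new)  [load 24/25]
5 paper rolls opened.

5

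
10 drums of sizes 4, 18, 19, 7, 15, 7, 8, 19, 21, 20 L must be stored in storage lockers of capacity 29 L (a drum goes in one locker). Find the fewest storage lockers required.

6

Total = 21 + 20 + 19 + 19 + 18 + 15 + 8 + 7 + 7 + 4 = 138 L.
Lower bound: ⌈138/29⌉ = 5 storage lockers.
Also, 6 drums each exceed 29/2 L, and no two of those can share a locker, so at least 6 storage lockers are needed.
A packing using 6 storage lockers:
  locker 1: 21 + 8 = 29
  locker 2: 20 + 7 = 27
  locker 3: 19 + 7 = 26
  locker 4: 19 + 4 = 23
  locker 5: 18 = 18
  locker 6: 15 = 15
This matches the lower bound, so 6 is optimal.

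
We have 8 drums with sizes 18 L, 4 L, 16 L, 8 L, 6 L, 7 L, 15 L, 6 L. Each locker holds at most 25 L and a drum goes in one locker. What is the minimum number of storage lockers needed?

Total = 18 + 16 + 15 + 8 + 7 + 6 + 6 + 4 = 80 L.
Lower bound: ⌈80/25⌉ = 4 storage lockers.
A packing using 4 storage lockers:
  locker 1: 18 + 7 = 25
  locker 2: 16 + 8 = 24
  locker 3: 15 + 6 + 4 = 25
  locker 4: 6 = 6
This matches the lower bound, so 4 is optimal.

4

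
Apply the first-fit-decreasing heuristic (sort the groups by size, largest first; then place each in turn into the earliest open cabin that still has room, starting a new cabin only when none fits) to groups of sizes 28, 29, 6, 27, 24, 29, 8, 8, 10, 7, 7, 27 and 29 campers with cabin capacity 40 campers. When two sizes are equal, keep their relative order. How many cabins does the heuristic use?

7

Sorted descending: 29, 29, 29, 28, 27, 27, 24, 10, 8, 8, 7, 7, 6.
  29 → cabin 1 (new)  [load 29/40]
  29 → cabin 2 (new)  [load 29/40]
  29 → cabin 3 (new)  [load 29/40]
  28 → cabin 4 (new)  [load 28/40]
  27 → cabin 5 (new)  [load 27/40]
  27 → cabin 6 (new)  [load 27/40]
  24 → cabin 7 (new)  [load 24/40]
  10 → cabin 1  [load 39/40]
  8 → cabin 2  [load 37/40]
  8 → cabin 3  [load 37/40]
  7 → cabin 4  [load 35/40]
  7 → cabin 5  [load 34/40]
  6 → cabin 5  [load 40/40]
7 cabins opened.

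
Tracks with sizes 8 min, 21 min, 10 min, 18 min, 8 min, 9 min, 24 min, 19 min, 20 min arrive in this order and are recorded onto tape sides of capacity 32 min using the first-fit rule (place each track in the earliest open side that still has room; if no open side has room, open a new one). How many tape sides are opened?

  8 → side 1 (new)  [load 8/32]
  21 → side 1  [load 29/32]
  10 → side 2 (new)  [load 10/32]
  18 → side 2  [load 28/32]
  8 → side 3 (new)  [load 8/32]
  9 → side 3  [load 17/32]
  24 → side 4 (new)  [load 24/32]
  19 → side 5 (new)  [load 19/32]
  20 → side 6 (new)  [load 20/32]
6 tape sides opened.

6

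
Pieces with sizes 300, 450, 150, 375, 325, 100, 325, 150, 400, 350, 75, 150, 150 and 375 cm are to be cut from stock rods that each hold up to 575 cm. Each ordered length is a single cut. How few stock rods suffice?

Total = 450 + 400 + 375 + 375 + 350 + 325 + 325 + 300 + 150 + 150 + 150 + 150 + 100 + 75 = 3675 cm.
Lower bound: ⌈3675/575⌉ = 7 stock rods.
Also, 8 pieces each exceed 575/2 cm, and no two of those can share a stock rod, so at least 8 stock rods are needed.
A packing using 8 stock rods:
  stock rod 1: 450 + 100 = 550
  stock rod 2: 400 + 150 = 550
  stock rod 3: 375 + 150 = 525
  stock rod 4: 375 + 150 = 525
  stock rod 5: 350 + 150 + 75 = 575
  stock rod 6: 325 = 325
  stock rod 7: 325 = 325
  stock rod 8: 300 = 300
This matches the lower bound, so 8 is optimal.

8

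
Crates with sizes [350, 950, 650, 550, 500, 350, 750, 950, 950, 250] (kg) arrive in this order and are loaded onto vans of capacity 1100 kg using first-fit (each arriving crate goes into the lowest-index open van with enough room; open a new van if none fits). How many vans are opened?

  350 → van 1 (new)  [load 350/1100]
  950 → van 2 (new)  [load 950/1100]
  650 → van 1  [load 1000/1100]
  550 → van 3 (new)  [load 550/1100]
  500 → van 3  [load 1050/1100]
  350 → van 4 (new)  [load 350/1100]
  750 → van 4  [load 1100/1100]
  950 → van 5 (new)  [load 950/1100]
  950 → van 6 (new)  [load 950/1100]
  250 → van 7 (new)  [load 250/1100]
7 vans opened.

7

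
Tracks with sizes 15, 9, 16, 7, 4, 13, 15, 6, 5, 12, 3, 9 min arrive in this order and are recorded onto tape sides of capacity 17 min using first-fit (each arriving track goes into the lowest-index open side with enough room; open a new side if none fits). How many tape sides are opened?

8

  15 → side 1 (new)  [load 15/17]
  9 → side 2 (new)  [load 9/17]
  16 → side 3 (new)  [load 16/17]
  7 → side 2  [load 16/17]
  4 → side 4 (new)  [load 4/17]
  13 → side 4  [load 17/17]
  15 → side 5 (new)  [load 15/17]
  6 → side 6 (new)  [load 6/17]
  5 → side 6  [load 11/17]
  12 → side 7 (new)  [load 12/17]
  3 → side 6  [load 14/17]
  9 → side 8 (new)  [load 9/17]
8 tape sides opened.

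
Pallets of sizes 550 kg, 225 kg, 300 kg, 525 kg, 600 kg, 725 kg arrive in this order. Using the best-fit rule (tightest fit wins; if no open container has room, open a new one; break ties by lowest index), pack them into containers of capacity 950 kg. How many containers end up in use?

  550 → container 1 (new)  [load 550/950]
  225 → container 1  [load 775/950]
  300 → container 2 (new)  [load 300/950]
  525 → container 2  [load 825/950]
  600 → container 3 (new)  [load 600/950]
  725 → container 4 (new)  [load 725/950]
4 containers opened.

4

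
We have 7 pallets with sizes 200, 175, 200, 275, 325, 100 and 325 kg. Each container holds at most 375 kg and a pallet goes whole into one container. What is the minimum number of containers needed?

5

Total = 325 + 325 + 275 + 200 + 200 + 175 + 100 = 1600 kg.
Lower bound: ⌈1600/375⌉ = 5 containers.
A packing using 5 containers:
  container 1: 325 = 325
  container 2: 325 = 325
  container 3: 275 + 100 = 375
  container 4: 200 + 175 = 375
  container 5: 200 = 200
This matches the lower bound, so 5 is optimal.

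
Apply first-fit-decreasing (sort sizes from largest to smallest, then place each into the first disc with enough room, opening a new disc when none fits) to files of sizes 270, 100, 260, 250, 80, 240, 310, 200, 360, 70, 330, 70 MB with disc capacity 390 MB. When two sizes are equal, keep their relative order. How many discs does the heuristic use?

8

Sorted descending: 360, 330, 310, 270, 260, 250, 240, 200, 100, 80, 70, 70.
  360 → disc 1 (new)  [load 360/390]
  330 → disc 2 (new)  [load 330/390]
  310 → disc 3 (new)  [load 310/390]
  270 → disc 4 (new)  [load 270/390]
  260 → disc 5 (new)  [load 260/390]
  250 → disc 6 (new)  [load 250/390]
  240 → disc 7 (new)  [load 240/390]
  200 → disc 8 (new)  [load 200/390]
  100 → disc 4  [load 370/390]
  80 → disc 3  [load 390/390]
  70 → disc 5  [load 330/390]
  70 → disc 6  [load 320/390]
8 discs opened.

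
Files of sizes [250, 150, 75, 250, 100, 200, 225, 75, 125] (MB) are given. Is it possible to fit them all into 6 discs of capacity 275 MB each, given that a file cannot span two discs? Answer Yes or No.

A valid assignment using 6 discs:
  disc 1: 250 = 250
  disc 2: 250 = 250
  disc 3: 225 = 225
  disc 4: 200 + 75 = 275
  disc 5: 150 + 125 = 275
  disc 6: 100 + 75 = 175
Every load is within 275 MB, so 6 discs suffice.

Yes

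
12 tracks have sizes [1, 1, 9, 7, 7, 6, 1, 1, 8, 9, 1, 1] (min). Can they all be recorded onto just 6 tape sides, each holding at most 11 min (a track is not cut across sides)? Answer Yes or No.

A valid assignment using 6 tape sides:
  side 1: 9 + 1 + 1 = 11
  side 2: 9 + 1 + 1 = 11
  side 3: 8 + 1 + 1 = 10
  side 4: 7 = 7
  side 5: 7 = 7
  side 6: 6 = 6
Every load is within 11 min, so 6 tape sides suffice.

Yes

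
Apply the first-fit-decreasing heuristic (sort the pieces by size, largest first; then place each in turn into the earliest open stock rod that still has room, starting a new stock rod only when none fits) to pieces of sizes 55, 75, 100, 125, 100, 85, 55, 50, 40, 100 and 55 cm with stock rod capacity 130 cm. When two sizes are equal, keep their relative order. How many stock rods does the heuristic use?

Sorted descending: 125, 100, 100, 100, 85, 75, 55, 55, 55, 50, 40.
  125 → stock rod 1 (new)  [load 125/130]
  100 → stock rod 2 (new)  [load 100/130]
  100 → stock rod 3 (new)  [load 100/130]
  100 → stock rod 4 (new)  [load 100/130]
  85 → stock rod 5 (new)  [load 85/130]
  75 → stock rod 6 (new)  [load 75/130]
  55 → stock rod 6  [load 130/130]
  55 → stock rod 7 (new)  [load 55/130]
  55 → stock rod 7  [load 110/130]
  50 → stock rod 8 (new)  [load 50/130]
  40 → stock rod 5  [load 125/130]
8 stock rods opened.

8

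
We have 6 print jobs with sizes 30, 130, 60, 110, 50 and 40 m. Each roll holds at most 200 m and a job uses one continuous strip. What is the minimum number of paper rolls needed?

Total = 130 + 110 + 60 + 50 + 40 + 30 = 420 m.
Lower bound: ⌈420/200⌉ = 3 paper rolls.
A packing using 3 paper rolls:
  roll 1: 130 + 60 = 190
  roll 2: 110 + 50 + 40 = 200
  roll 3: 30 = 30
This matches the lower bound, so 3 is optimal.

3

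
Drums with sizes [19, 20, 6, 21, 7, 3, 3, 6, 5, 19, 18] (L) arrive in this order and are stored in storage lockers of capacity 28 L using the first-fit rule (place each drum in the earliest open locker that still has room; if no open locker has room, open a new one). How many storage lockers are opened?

  19 → locker 1 (new)  [load 19/28]
  20 → locker 2 (new)  [load 20/28]
  6 → locker 1  [load 25/28]
  21 → locker 3 (new)  [load 21/28]
  7 → locker 2  [load 27/28]
  3 → locker 1  [load 28/28]
  3 → locker 3  [load 24/28]
  6 → locker 4 (new)  [load 6/28]
  5 → locker 4  [load 11/28]
  19 → locker 5 (new)  [load 19/28]
  18 → locker 6 (new)  [load 18/28]
6 storage lockers opened.

6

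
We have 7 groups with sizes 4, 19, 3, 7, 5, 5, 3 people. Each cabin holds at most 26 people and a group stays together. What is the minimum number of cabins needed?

2

Total = 19 + 7 + 5 + 5 + 4 + 3 + 3 = 46 people.
Lower bound: ⌈46/26⌉ = 2 cabins.
A packing using 2 cabins:
  cabin 1: 19 + 7 = 26
  cabin 2: 5 + 5 + 4 + 3 + 3 = 20
This matches the lower bound, so 2 is optimal.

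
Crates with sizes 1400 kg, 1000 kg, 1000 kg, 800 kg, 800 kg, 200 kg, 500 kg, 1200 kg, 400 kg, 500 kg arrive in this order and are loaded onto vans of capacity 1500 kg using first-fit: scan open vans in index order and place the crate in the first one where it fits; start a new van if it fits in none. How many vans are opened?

  1400 → van 1 (new)  [load 1400/1500]
  1000 → van 2 (new)  [load 1000/1500]
  1000 → van 3 (new)  [load 1000/1500]
  800 → van 4 (new)  [load 800/1500]
  800 → van 5 (new)  [load 800/1500]
  200 → van 2  [load 1200/1500]
  500 → van 3  [load 1500/1500]
  1200 → van 6 (new)  [load 1200/1500]
  400 → van 4  [load 1200/1500]
  500 → van 5  [load 1300/1500]
6 vans opened.

6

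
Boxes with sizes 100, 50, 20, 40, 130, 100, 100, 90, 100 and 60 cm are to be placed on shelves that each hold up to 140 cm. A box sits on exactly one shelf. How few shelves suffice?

Total = 130 + 100 + 100 + 100 + 100 + 90 + 60 + 50 + 40 + 20 = 790 cm.
Lower bound: ⌈790/140⌉ = 6 shelves.
A packing using 7 shelves:
  shelf 1: 130 = 130
  shelf 2: 100 + 40 = 140
  shelf 3: 100 + 20 = 120
  shelf 4: 100 = 100
  shelf 5: 100 = 100
  shelf 6: 90 + 50 = 140
  shelf 7: 60 = 60
No arrangement into 6 shelves stays within capacity, so 7 is optimal.

7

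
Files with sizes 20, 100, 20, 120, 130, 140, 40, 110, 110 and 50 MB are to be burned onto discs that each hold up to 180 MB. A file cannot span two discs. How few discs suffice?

6

Total = 140 + 130 + 120 + 110 + 110 + 100 + 50 + 40 + 20 + 20 = 840 MB.
Lower bound: ⌈840/180⌉ = 5 discs.
Also, 6 files each exceed 90 MB, and no two of those can share a disc, so at least 6 discs are needed.
A packing using 6 discs:
  disc 1: 140 + 40 = 180
  disc 2: 130 + 50 = 180
  disc 3: 120 + 20 + 20 = 160
  disc 4: 110 = 110
  disc 5: 110 = 110
  disc 6: 100 = 100
This matches the lower bound, so 6 is optimal.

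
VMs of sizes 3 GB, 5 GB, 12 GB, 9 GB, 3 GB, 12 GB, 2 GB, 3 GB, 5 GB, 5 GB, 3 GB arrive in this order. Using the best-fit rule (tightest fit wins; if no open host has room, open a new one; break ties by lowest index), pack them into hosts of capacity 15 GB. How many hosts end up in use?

  3 → host 1 (new)  [load 3/15]
  5 → host 1  [load 8/15]
  12 → host 2 (new)  [load 12/15]
  9 → host 3 (new)  [load 9/15]
  3 → host 2  [load 15/15]
  12 → host 4 (new)  [load 12/15]
  2 → host 4  [load 14/15]
  3 → host 3  [load 12/15]
  5 → host 1  [load 13/15]
  5 → host 5 (new)  [load 5/15]
  3 → host 3  [load 15/15]
5 hosts opened.

5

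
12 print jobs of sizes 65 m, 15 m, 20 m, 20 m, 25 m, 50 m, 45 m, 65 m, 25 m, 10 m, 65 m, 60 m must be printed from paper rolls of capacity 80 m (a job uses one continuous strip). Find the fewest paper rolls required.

Total = 65 + 65 + 65 + 60 + 50 + 45 + 25 + 25 + 20 + 20 + 15 + 10 = 465 m.
Lower bound: ⌈465/80⌉ = 6 paper rolls.
A packing using 7 paper rolls:
  roll 1: 65 + 15 = 80
  roll 2: 65 + 10 = 75
  roll 3: 65 = 65
  roll 4: 60 + 20 = 80
  roll 5: 50 + 25 = 75
  roll 6: 45 + 25 = 70
  roll 7: 20 = 20
No arrangement into 6 paper rolls stays within capacity, so 7 is optimal.

7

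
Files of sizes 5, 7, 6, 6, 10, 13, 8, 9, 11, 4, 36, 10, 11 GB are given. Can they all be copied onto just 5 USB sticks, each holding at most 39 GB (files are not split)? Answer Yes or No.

A valid assignment using 4 USB sticks:
  USB stick 1: 36 = 36
  USB stick 2: 13 + 11 + 11 + 4 = 39
  USB stick 3: 10 + 10 + 9 + 8 = 37
  USB stick 4: 7 + 6 + 6 + 5 = 24
That uses only 4 ≤ 5, so 5 USB sticks are enough.

Yes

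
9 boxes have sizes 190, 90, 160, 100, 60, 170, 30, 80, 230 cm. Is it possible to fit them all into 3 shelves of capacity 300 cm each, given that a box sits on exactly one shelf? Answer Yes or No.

Total = 1110 cm; ⌈1110/300⌉ = 4.
At least 4 shelves are required, but only 3 are allowed.

No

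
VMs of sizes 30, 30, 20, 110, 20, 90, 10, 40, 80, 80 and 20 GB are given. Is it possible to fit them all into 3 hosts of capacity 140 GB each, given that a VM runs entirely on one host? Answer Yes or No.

No

Total = 530 GB; ⌈530/140⌉ = 4.
At least 4 hosts are required, but only 3 are allowed.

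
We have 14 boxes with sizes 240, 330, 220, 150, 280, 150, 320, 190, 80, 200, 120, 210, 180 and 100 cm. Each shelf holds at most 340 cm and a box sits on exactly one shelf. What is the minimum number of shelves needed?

Total = 330 + 320 + 280 + 240 + 220 + 210 + 200 + 190 + 180 + 150 + 150 + 120 + 100 + 80 = 2770 cm.
Lower bound: ⌈2770/340⌉ = 9 shelves.
A packing using 9 shelves:
  shelf 1: 330 = 330
  shelf 2: 320 = 320
  shelf 3: 280 = 280
  shelf 4: 240 + 100 = 340
  shelf 5: 220 + 120 = 340
  shelf 6: 210 + 80 = 290
  shelf 7: 200 = 200
  shelf 8: 190 + 150 = 340
  shelf 9: 180 + 150 = 330
This matches the lower bound, so 9 is optimal.

9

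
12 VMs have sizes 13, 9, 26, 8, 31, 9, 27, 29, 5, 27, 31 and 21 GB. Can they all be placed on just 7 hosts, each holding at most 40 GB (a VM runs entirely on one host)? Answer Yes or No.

Yes

A valid assignment using 7 hosts:
  host 1: 31 + 9 = 40
  host 2: 31 + 9 = 40
  host 3: 29 + 8 = 37
  host 4: 27 + 13 = 40
  host 5: 27 + 5 = 32
  host 6: 26 = 26
  host 7: 21 = 21
Every load is within 40 GB, so 7 hosts suffice.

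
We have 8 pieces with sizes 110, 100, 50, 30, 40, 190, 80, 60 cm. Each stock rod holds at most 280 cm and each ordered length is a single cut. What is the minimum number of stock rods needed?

3

Total = 190 + 110 + 100 + 80 + 60 + 50 + 40 + 30 = 660 cm.
Lower bound: ⌈660/280⌉ = 3 stock rods.
A packing using 3 stock rods:
  stock rod 1: 190 + 80 = 270
  stock rod 2: 110 + 100 + 60 = 270
  stock rod 3: 50 + 40 + 30 = 120
This matches the lower bound, so 3 is optimal.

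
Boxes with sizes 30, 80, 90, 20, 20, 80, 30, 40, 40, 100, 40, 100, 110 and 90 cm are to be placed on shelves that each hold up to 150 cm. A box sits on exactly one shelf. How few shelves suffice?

Total = 110 + 100 + 100 + 90 + 90 + 80 + 80 + 40 + 40 + 40 + 30 + 30 + 20 + 20 = 870 cm.
Lower bound: ⌈870/150⌉ = 6 shelves.
Also, 7 boxes each exceed 75 cm, and no two of those can share a shelf, so at least 7 shelves are needed.
A packing using 7 shelves:
  shelf 1: 110 + 40 = 150
  shelf 2: 100 + 40 = 140
  shelf 3: 100 + 40 = 140
  shelf 4: 90 + 30 + 30 = 150
  shelf 5: 90 + 20 + 20 = 130
  shelf 6: 80 = 80
  shelf 7: 80 = 80
This matches the lower bound, so 7 is optimal.

7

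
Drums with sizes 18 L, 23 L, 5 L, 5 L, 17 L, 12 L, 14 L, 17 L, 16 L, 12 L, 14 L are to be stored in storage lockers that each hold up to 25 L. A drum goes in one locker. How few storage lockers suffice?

8

Total = 23 + 18 + 17 + 17 + 16 + 14 + 14 + 12 + 12 + 5 + 5 = 153 L.
Lower bound: ⌈153/25⌉ = 7 storage lockers.
A packing using 8 storage lockers:
  locker 1: 23 = 23
  locker 2: 18 + 5 = 23
  locker 3: 17 + 5 = 22
  locker 4: 17 = 17
  locker 5: 16 = 16
  locker 6: 14 = 14
  locker 7: 14 = 14
  locker 8: 12 + 12 = 24
No arrangement into 7 storage lockers stays within capacity, so 8 is optimal.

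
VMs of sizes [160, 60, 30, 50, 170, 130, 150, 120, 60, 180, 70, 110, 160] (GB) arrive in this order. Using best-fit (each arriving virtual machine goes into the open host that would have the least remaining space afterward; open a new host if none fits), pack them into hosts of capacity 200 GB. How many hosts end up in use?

  160 → host 1 (new)  [load 160/200]
  60 → host 2 (new)  [load 60/200]
  30 → host 1  [load 190/200]
  50 → host 2  [load 110/200]
  170 → host 3 (new)  [load 170/200]
  130 → host 4 (new)  [load 130/200]
  150 → host 5 (new)  [load 150/200]
  120 → host 6 (new)  [load 120/200]
  60 → host 4  [load 190/200]
  180 → host 7 (new)  [load 180/200]
  70 → host 6  [load 190/200]
  110 → host 8 (new)  [load 110/200]
  160 → host 9 (new)  [load 160/200]
9 hosts opened.

9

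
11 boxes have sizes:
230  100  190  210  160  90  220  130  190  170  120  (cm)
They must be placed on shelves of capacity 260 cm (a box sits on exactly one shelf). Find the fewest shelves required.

8

Total = 230 + 220 + 210 + 190 + 190 + 170 + 160 + 130 + 120 + 100 + 90 = 1810 cm.
Lower bound: ⌈1810/260⌉ = 7 shelves.
A packing using 8 shelves:
  shelf 1: 230 = 230
  shelf 2: 220 = 220
  shelf 3: 210 = 210
  shelf 4: 190 = 190
  shelf 5: 190 = 190
  shelf 6: 170 + 90 = 260
  shelf 7: 160 + 100 = 260
  shelf 8: 130 + 120 = 250
No arrangement into 7 shelves stays within capacity, so 8 is optimal.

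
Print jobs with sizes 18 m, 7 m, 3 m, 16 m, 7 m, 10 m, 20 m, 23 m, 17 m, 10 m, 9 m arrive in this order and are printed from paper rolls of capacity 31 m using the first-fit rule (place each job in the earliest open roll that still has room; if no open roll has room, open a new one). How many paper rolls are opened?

6

  18 → roll 1 (new)  [load 18/31]
  7 → roll 1  [load 25/31]
  3 → roll 1  [load 28/31]
  16 → roll 2 (new)  [load 16/31]
  7 → roll 2  [load 23/31]
  10 → roll 3 (new)  [load 10/31]
  20 → roll 3  [load 30/31]
  23 → roll 4 (new)  [load 23/31]
  17 → roll 5 (new)  [load 17/31]
  10 → roll 5  [load 27/31]
  9 → roll 6 (new)  [load 9/31]
6 paper rolls opened.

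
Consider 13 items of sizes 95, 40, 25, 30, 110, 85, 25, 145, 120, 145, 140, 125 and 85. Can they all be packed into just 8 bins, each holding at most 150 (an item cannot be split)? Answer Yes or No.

No

Total = 1170; ⌈1170/150⌉ = 8.
9 items each exceed half the capacity and cannot share a bin, forcing at least 9 bins.
At least 9 bins are required, but only 8 are allowed.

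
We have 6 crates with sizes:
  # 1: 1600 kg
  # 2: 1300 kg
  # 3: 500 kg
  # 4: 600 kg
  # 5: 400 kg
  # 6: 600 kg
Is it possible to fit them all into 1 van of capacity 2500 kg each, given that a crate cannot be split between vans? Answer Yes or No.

Total = 5000 kg; ⌈5000/2500⌉ = 2.
At least 2 vans are required, but only 1 is allowed.

No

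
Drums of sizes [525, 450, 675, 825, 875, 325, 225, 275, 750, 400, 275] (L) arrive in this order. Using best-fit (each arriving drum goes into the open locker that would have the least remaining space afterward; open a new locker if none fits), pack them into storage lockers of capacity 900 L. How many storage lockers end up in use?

  525 → locker 1 (new)  [load 525/900]
  450 → locker 2 (new)  [load 450/900]
  675 → locker 3 (new)  [load 675/900]
  825 → locker 4 (new)  [load 825/900]
  875 → locker 5 (new)  [load 875/900]
  325 → locker 1  [load 850/900]
  225 → locker 3  [load 900/900]
  275 → locker 2  [load 725/900]
  750 → locker 6 (new)  [load 750/900]
  400 → locker 7 (new)  [load 400/900]
  275 → locker 7  [load 675/900]
7 storage lockers opened.

7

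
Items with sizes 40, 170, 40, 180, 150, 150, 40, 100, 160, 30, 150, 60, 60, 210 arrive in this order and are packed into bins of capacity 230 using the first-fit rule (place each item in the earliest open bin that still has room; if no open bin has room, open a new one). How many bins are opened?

8

  40 → bin 1 (new)  [load 40/230]
  170 → bin 1  [load 210/230]
  40 → bin 2 (new)  [load 40/230]
  180 → bin 2  [load 220/230]
  150 → bin 3 (new)  [load 150/230]
  150 → bin 4 (new)  [load 150/230]
  40 → bin 3  [load 190/230]
  100 → bin 5 (new)  [load 100/230]
  160 → bin 6 (new)  [load 160/230]
  30 → bin 3  [load 220/230]
  150 → bin 7 (new)  [load 150/230]
  60 → bin 4  [load 210/230]
  60 → bin 5  [load 160/230]
  210 → bin 8 (new)  [load 210/230]
8 bins opened.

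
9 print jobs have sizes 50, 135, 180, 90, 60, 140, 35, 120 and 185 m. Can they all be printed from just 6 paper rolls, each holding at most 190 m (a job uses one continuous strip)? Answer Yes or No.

A valid assignment using 6 paper rolls:
  roll 1: 185 = 185
  roll 2: 180 = 180
  roll 3: 140 + 50 = 190
  roll 4: 135 + 35 = 170
  roll 5: 120 + 60 = 180
  roll 6: 90 = 90
Every load is within 190 m, so 6 paper rolls suffice.

Yes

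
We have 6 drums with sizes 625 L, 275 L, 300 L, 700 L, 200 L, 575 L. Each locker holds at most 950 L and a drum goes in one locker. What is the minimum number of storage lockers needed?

Total = 700 + 625 + 575 + 300 + 275 + 200 = 2675 L.
Lower bound: ⌈2675/950⌉ = 3 storage lockers.
A packing using 3 storage lockers:
  locker 1: 700 + 200 = 900
  locker 2: 625 + 300 = 925
  locker 3: 575 + 275 = 850
This matches the lower bound, so 3 is optimal.

3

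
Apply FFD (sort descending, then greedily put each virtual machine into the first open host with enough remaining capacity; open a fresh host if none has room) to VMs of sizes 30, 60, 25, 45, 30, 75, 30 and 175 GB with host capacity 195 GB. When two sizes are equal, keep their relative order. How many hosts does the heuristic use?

3

Sorted descending: 175, 75, 60, 45, 30, 30, 30, 25.
  175 → host 1 (new)  [load 175/195]
  75 → host 2 (new)  [load 75/195]
  60 → host 2  [load 135/195]
  45 → host 2  [load 180/195]
  30 → host 3 (new)  [load 30/195]
  30 → host 3  [load 60/195]
  30 → host 3  [load 90/195]
  25 → host 3  [load 115/195]
3 hosts opened.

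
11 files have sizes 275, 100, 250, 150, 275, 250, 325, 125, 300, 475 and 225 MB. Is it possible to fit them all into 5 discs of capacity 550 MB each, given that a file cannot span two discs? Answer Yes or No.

No

Total = 2750 MB; ⌈2750/550⌉ = 5.
The bound of 5 does not rule out 5, but exhaustive search shows no assignment into 5 discs of capacity 550 MB exists — the minimum is 6.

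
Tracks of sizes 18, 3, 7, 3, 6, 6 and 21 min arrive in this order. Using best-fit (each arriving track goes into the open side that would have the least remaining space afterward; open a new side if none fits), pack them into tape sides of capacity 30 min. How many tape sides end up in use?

3

  18 → side 1 (new)  [load 18/30]
  3 → side 1  [load 21/30]
  7 → side 1  [load 28/30]
  3 → side 2 (new)  [load 3/30]
  6 → side 2  [load 9/30]
  6 → side 2  [load 15/30]
  21 → side 3 (new)  [load 21/30]
3 tape sides opened.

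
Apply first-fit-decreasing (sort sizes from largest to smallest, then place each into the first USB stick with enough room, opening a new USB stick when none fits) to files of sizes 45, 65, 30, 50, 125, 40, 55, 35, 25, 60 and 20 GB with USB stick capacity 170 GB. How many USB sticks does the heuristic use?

Sorted descending: 125, 65, 60, 55, 50, 45, 40, 35, 30, 25, 20.
  125 → USB stick 1 (new)  [load 125/170]
  65 → USB stick 2 (new)  [load 65/170]
  60 → USB stick 2  [load 125/170]
  55 → USB stick 3 (new)  [load 55/170]
  50 → USB stick 3  [load 105/170]
  45 → USB stick 1  [load 170/170]
  40 → USB stick 2  [load 165/170]
  35 → USB stick 3  [load 140/170]
  30 → USB stick 3  [load 170/170]
  25 → USB stick 4 (new)  [load 25/170]
  20 → USB stick 4  [load 45/170]
4 USB sticks opened.

4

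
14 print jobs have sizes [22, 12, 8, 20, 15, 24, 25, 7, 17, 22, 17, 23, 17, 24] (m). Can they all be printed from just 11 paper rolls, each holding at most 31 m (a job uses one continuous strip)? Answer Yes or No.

A valid assignment using 11 paper rolls:
  roll 1: 25 = 25
  roll 2: 24 + 7 = 31
  roll 3: 24 = 24
  roll 4: 23 + 8 = 31
  roll 5: 22 = 22
  roll 6: 22 = 22
  roll 7: 20 = 20
  roll 8: 17 + 12 = 29
  roll 9: 17 = 17
  roll 10: 17 = 17
  roll 11: 15 = 15
Every load is within 31 m, so 11 paper rolls suffice.

Yes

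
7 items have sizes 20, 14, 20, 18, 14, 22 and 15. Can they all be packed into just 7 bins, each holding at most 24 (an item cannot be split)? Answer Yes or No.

Yes

A valid assignment using 7 bins:
  bin 1: 22 = 22
  bin 2: 20 = 20
  bin 3: 20 = 20
  bin 4: 18 = 18
  bin 5: 15 = 15
  bin 6: 14 = 14
  bin 7: 14 = 14
Every load is within 24, so 7 bins suffice.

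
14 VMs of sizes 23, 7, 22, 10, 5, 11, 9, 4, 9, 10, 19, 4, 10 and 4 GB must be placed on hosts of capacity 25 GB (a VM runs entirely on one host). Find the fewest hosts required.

Total = 23 + 22 + 19 + 11 + 10 + 10 + 10 + 9 + 9 + 7 + 5 + 4 + 4 + 4 = 147 GB.
Lower bound: ⌈147/25⌉ = 6 hosts.
A packing using 7 hosts:
  host 1: 23 = 23
  host 2: 22 = 22
  host 3: 19 + 5 = 24
  host 4: 11 + 10 + 4 = 25
  host 5: 10 + 10 + 4 = 24
  host 6: 9 + 9 + 7 = 25
  host 7: 4 = 4
No arrangement into 6 hosts stays within capacity, so 7 is optimal.

7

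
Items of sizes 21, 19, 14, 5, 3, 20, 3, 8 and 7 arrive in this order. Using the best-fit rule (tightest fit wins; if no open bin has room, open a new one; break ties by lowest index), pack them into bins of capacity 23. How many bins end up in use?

  21 → bin 1 (new)  [load 21/23]
  19 → bin 2 (new)  [load 19/23]
  14 → bin 3 (new)  [load 14/23]
  5 → bin 3  [load 19/23]
  3 → bin 2  [load 22/23]
  20 → bin 4 (new)  [load 20/23]
  3 → bin 4  [load 23/23]
  8 → bin 5 (new)  [load 8/23]
  7 → bin 5  [load 15/23]
5 bins opened.

5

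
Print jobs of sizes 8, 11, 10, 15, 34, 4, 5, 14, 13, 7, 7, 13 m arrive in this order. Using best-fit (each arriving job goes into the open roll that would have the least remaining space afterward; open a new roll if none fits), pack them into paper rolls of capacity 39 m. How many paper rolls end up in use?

4

  8 → roll 1 (new)  [load 8/39]
  11 → roll 1  [load 19/39]
  10 → roll 1  [load 29/39]
  15 → roll 2 (new)  [load 15/39]
  34 → roll 3 (new)  [load 34/39]
  4 → roll 3  [load 38/39]
  5 → roll 1  [load 34/39]
  14 → roll 2  [load 29/39]
  13 → roll 4 (new)  [load 13/39]
  7 → roll 2  [load 36/39]
  7 → roll 4  [load 20/39]
  13 → roll 4  [load 33/39]
4 paper rolls opened.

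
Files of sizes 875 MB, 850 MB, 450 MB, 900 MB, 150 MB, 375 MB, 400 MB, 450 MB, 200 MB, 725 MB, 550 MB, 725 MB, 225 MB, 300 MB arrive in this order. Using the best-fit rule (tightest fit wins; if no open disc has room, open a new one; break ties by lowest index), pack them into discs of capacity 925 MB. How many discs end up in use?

  875 → disc 1 (new)  [load 875/925]
  850 → disc 2 (new)  [load 850/925]
  450 → disc 3 (new)  [load 450/925]
  900 → disc 4 (new)  [load 900/925]
  150 → disc 3  [load 600/925]
  375 → disc 5 (new)  [load 375/925]
  400 → disc 5  [load 775/925]
  450 → disc 6 (new)  [load 450/925]
  200 → disc 3  [load 800/925]
  725 → disc 7 (new)  [load 725/925]
  550 → disc 8 (new)  [load 550/925]
  725 → disc 9 (new)  [load 725/925]
  225 → disc 8  [load 775/925]
  300 → disc 6  [load 750/925]
9 discs opened.

9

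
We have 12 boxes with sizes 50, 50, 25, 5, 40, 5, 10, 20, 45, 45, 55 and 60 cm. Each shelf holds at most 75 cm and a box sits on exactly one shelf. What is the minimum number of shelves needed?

Total = 60 + 55 + 50 + 50 + 45 + 45 + 40 + 25 + 20 + 10 + 5 + 5 = 410 cm.
Lower bound: ⌈410/75⌉ = 6 shelves.
Also, 7 boxes each exceed 75/2 cm, and no two of those can share a shelf, so at least 7 shelves are needed.
A packing using 7 shelves:
  shelf 1: 60 + 10 + 5 = 75
  shelf 2: 55 + 20 = 75
  shelf 3: 50 + 25 = 75
  shelf 4: 50 + 5 = 55
  shelf 5: 45 = 45
  shelf 6: 45 = 45
  shelf 7: 40 = 40
This matches the lower bound, so 7 is optimal.

7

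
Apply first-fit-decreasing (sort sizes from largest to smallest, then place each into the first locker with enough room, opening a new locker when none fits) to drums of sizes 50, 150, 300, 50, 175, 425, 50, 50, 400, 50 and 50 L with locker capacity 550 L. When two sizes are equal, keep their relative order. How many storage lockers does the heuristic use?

Sorted descending: 425, 400, 300, 175, 150, 50, 50, 50, 50, 50, 50.
  425 → locker 1 (new)  [load 425/550]
  400 → locker 2 (new)  [load 400/550]
  300 → locker 3 (new)  [load 300/550]
  175 → locker 3  [load 475/550]
  150 → locker 2  [load 550/550]
  50 → locker 1  [load 475/550]
  50 → locker 1  [load 525/550]
  50 → locker 3  [load 525/550]
  50 → locker 4 (new)  [load 50/550]
  50 → locker 4  [load 100/550]
  50 → locker 4  [load 150/550]
4 storage lockers opened.

4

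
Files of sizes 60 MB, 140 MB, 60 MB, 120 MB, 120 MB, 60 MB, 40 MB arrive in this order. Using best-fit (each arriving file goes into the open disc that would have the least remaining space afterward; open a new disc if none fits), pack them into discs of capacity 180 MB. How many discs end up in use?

4

  60 → disc 1 (new)  [load 60/180]
  140 → disc 2 (new)  [load 140/180]
  60 → disc 1  [load 120/180]
  120 → disc 3 (new)  [load 120/180]
  120 → disc 4 (new)  [load 120/180]
  60 → disc 1  [load 180/180]
  40 → disc 2  [load 180/180]
4 discs opened.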